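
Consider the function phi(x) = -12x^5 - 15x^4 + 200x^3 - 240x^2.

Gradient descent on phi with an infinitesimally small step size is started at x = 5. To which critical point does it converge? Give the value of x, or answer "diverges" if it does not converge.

diverges

phi'(x) = -60x(x - 2)(x - 1)(x + 4), so phi'(5) = -32400.
Gradient descent moves in the -phi' direction, i.e. x is increasing.
There is no critical point above x=5, and phi' keeps the same sign, so the iterate runs off to +∞.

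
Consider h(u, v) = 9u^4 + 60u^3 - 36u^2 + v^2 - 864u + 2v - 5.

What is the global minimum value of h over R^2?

-1254

h(u,v) separates as P(u) + Q(v) − 5, so its minimum is min P + min Q − 5.
P'(u) = 36(u - 2)(u + 3)(u + 4) vanishes at u ∈ {-4, -3, 2}; Q'(v) = 2v + 2 vanishes at v ∈ {-1}.
Local minima of P (where P''>0): P(-4)=1344, P(2)=-1248. Local minima of Q: Q(-1)=-1.
So the global minimum of h is P(2) + Q(-1) − 5 = -1248 − 1 − 5 = -1254, attained at (2, -1).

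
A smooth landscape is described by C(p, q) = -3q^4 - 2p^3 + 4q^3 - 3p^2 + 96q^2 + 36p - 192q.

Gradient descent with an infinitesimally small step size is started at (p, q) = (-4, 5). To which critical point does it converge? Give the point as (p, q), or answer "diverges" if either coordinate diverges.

C is separable, so gradient descent decouples: p follows -∂C/∂p, q follows -∂C/∂q.
∂C/∂p = -6(p - 2)(p + 3); at p=-4 this is -36, so p increases.
∂C/∂q = -12(q - 4)(q - 1)(q + 4); at q=5 this is -432, so q increases.
The q-coordinate has no critical point in that direction and runs off to infinity.

diverges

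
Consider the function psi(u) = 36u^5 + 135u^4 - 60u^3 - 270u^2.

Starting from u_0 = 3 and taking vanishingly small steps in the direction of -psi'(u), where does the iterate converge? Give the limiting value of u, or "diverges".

psi'(u) = 180u(u - 1)(u + 1)(u + 3), so psi'(3) = 25920.
Gradient descent moves in the -psi' direction, i.e. u is decreasing.
The nearest critical point in that direction is u = 1, where psi'' = 1440 > 0 (a local minimum). The iterate converges there.

1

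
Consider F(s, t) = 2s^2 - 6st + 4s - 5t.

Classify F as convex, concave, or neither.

F is quadratic, so its Hessian is the constant matrix H = [[4, -6], [-6, 0]].
det(H) = -36, tr(H) = 4.
det(H) < 0, so H is indefinite: neither convex nor concave.

neither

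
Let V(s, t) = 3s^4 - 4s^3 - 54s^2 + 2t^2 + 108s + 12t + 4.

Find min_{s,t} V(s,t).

V(s,t) separates as P(s) + Q(t) + 4, so its minimum is min P + min Q + 4.
P'(s) = 12(s - 3)(s - 1)(s + 3) vanishes at s ∈ {-3, 1, 3}; Q'(t) = 4(t + 3) vanishes at t ∈ {-3}.
Local minima of P (where P''>0): P(-3)=-459, P(3)=-27. Local minima of Q: Q(-3)=-18.
So the global minimum of V is P(-3) + Q(-3) + 4 = -459 − 18 + 4 = -473, attained at (-3, -3).

-473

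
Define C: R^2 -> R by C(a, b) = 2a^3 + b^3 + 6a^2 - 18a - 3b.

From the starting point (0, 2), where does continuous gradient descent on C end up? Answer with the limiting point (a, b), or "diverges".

C is separable, so gradient descent decouples: a follows -∂C/∂a, b follows -∂C/∂b.
∂C/∂a = 6(a - 1)(a + 3); at a=0 this is -18, so a increases.
∂C/∂b = 3(b - 1)(b + 1); at b=2 this is 9, so b decreases.
a converges to its nearest critical value 1 (a local min of the a-part); b converges to 1. The iterate converges to (1, 1).

(1, 1)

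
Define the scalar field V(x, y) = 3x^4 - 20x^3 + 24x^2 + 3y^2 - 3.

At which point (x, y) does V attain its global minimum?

V(x,y) separates as P(x) + Q(y) − 3, so its minimum is min P + min Q − 3.
P'(x) = 12x(x - 4)(x - 1) vanishes at x ∈ {0, 1, 4}; Q'(y) = 6y vanishes at y ∈ {0}.
Local minima of P (where P''>0): P(0)=0, P(4)=-128. Local minima of Q: Q(0)=0.
So the global minimum of V is P(4) + Q(0) − 3 = -128 + 0 − 3 = -131, attained at (4, 0).

(4, 0)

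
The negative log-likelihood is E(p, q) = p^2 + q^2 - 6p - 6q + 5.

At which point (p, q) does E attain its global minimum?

E(p,q) separates as A(p) + B(q) + 5, so its minimum is min A + min B + 5.
A'(p) = 2p - 6 vanishes at p ∈ {3}; B'(q) = 2q - 6 vanishes at q ∈ {3}.
Local minima of A (where A''>0): A(3)=-9. Local minima of B: B(3)=-9.
So the global minimum of E is A(3) + B(3) + 5 = -9 − 9 + 5 = -13, attained at (3, 3).

(3, 3)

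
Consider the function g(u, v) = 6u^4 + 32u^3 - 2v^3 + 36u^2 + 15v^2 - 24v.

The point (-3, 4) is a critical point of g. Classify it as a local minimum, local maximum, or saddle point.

saddle point

The mixed partial ∂²g/∂u∂v is 0, so the Hessian at any point is diag(g_uu, g_vv) = diag(24(3u^2 + 8u + 3), 6(-2v + 5)).
At (-3, 4): H = diag(144, -18).
The eigenvalues have opposite signs, so H is indefinite: a saddle point.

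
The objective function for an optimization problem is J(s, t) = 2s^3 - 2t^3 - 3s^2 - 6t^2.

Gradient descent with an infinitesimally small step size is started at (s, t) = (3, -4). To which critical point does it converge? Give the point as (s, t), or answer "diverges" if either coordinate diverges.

(1, -2)

J is separable, so gradient descent decouples: s follows -∂J/∂s, t follows -∂J/∂t.
∂J/∂s = 6s(s - 1); at s=3 this is 36, so s decreases.
∂J/∂t = -6t(t + 2); at t=-4 this is -48, so t increases.
s converges to its nearest critical value 1 (a local min of the s-part); t converges to -2. The iterate converges to (1, -2).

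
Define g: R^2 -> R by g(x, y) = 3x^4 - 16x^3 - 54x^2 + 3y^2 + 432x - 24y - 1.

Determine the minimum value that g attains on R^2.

g(x,y) separates as P(x) + Q(y) − 1, so its minimum is min P + min Q − 1.
P'(x) = 12(x - 4)(x - 3)(x + 3) vanishes at x ∈ {-3, 3, 4}; Q'(y) = 6y - 24 vanishes at y ∈ {4}.
Local minima of P (where P''>0): P(-3)=-1107, P(4)=608. Local minima of Q: Q(4)=-48.
So the global minimum of g is P(-3) + Q(4) − 1 = -1107 − 48 − 1 = -1156, attained at (-3, 4).

-1156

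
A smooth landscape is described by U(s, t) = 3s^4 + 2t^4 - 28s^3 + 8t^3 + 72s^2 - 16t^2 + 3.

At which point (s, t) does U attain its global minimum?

U(s,t) separates as P(s) + Q(t) + 3, so its minimum is min P + min Q + 3.
P'(s) = 12s(s - 4)(s - 3) vanishes at s ∈ {0, 3, 4}; Q'(t) = 8t(t - 1)(t + 4) vanishes at t ∈ {-4, 0, 1}.
Local minima of P (where P''>0): P(0)=0, P(4)=128. Local minima of Q: Q(-4)=-256, Q(1)=-6.
So the global minimum of U is P(0) + Q(-4) + 3 = 0 − 256 + 3 = -253, attained at (0, -4).

(0, -4)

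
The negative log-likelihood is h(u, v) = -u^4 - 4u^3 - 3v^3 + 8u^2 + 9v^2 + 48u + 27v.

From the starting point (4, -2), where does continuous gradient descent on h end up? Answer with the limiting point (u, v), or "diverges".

diverges

h is separable, so gradient descent decouples: u follows -∂h/∂u, v follows -∂h/∂v.
∂h/∂u = -4(u - 2)(u + 2)(u + 3); at u=4 this is -336, so u increases.
∂h/∂v = -9(v - 3)(v + 1); at v=-2 this is -45, so v increases.
The u-coordinate has no critical point in that direction and runs off to infinity.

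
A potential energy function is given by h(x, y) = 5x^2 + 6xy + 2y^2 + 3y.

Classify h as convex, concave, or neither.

convex

h is quadratic, so its Hessian is the constant matrix H = [[10, 6], [6, 4]].
det(H) = 4, tr(H) = 14.
det(H) > 0 and tr(H) > 0, so H is positive definite everywhere: convex.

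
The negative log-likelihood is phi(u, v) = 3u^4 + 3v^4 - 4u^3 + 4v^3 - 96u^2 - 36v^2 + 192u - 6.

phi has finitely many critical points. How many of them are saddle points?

4

phi separates as a function of u plus a function of v, so ∇phi=0 decouples.
∂phi/∂u = 12(u - 4)(u - 1)(u + 4) = 0 at u ∈ {-4, 1, 4}; ∂phi/∂v = 12v(v - 2)(v + 3) = 0 at v ∈ {-3, 0, 2}.
The Hessian is diagonal: diag(phi_uu, phi_vv). Second derivatives: phi_uu(-4)=480, phi_uu(1)=-180, phi_uu(4)=288; phi_vv(-3)=180, phi_vv(0)=-72, phi_vv(2)=120.
Saddle points occur where the two diagonal entries have opposite signs: (-4, 0), (1, -3), (1, 2), (4, 0). Count: 4.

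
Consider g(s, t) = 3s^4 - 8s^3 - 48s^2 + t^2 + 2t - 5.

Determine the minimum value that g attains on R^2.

g(s,t) separates as P(s) + Q(t) − 5, so its minimum is min P + min Q − 5.
P'(s) = 12s(s - 4)(s + 2) vanishes at s ∈ {-2, 0, 4}; Q'(t) = 2(t + 1) vanishes at t ∈ {-1}.
Local minima of P (where P''>0): P(-2)=-80, P(4)=-512. Local minima of Q: Q(-1)=-1.
So the global minimum of g is P(4) + Q(-1) − 5 = -512 − 1 − 5 = -518, attained at (4, -1).

-518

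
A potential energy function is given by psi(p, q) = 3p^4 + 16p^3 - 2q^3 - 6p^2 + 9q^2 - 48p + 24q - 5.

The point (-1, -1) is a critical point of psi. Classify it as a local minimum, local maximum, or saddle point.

saddle point

The mixed partial ∂²psi/∂p∂q is 0, so the Hessian at any point is diag(psi_pp, psi_qq) = diag(12(3p^2 + 8p - 1), 6(-2q + 3)).
At (-1, -1): H = diag(-72, 30).
The eigenvalues have opposite signs, so H is indefinite: a saddle point.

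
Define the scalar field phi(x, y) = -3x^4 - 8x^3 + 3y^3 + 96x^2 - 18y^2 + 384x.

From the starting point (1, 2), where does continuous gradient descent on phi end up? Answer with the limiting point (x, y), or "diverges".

phi is separable, so gradient descent decouples: x follows -∂phi/∂x, y follows -∂phi/∂y.
∂phi/∂x = -12(x - 4)(x + 2)(x + 4); at x=1 this is 540, so x decreases.
∂phi/∂y = 9y(y - 4); at y=2 this is -36, so y increases.
x converges to its nearest critical value -2 (a local min of the x-part); y converges to 4. The iterate converges to (-2, 4).

(-2, 4)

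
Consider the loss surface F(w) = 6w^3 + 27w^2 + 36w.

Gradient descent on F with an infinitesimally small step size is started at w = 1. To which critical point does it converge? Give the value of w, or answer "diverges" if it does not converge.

F'(w) = 18(w + 1)(w + 2), so F'(1) = 108.
Gradient descent moves in the -F' direction, i.e. w is decreasing.
The nearest critical point in that direction is w = -1, where F'' = 18 > 0 (a local minimum). The iterate converges there.

-1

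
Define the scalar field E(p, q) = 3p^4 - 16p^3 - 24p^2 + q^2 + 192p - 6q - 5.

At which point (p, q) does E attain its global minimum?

(-2, 3)

E(p,q) separates as A(p) + B(q) − 5, so its minimum is min A + min B − 5.
A'(p) = 12(p - 4)(p - 2)(p + 2) vanishes at p ∈ {-2, 2, 4}; B'(q) = 2q - 6 vanishes at q ∈ {3}.
Local minima of A (where A''>0): A(-2)=-304, A(4)=128. Local minima of B: B(3)=-9.
So the global minimum of E is A(-2) + B(3) − 5 = -304 − 9 − 5 = -318, attained at (-2, 3).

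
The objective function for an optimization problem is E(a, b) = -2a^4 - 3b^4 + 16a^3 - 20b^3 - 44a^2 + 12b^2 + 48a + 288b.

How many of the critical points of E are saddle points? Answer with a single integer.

E separates as a function of a plus a function of b, so ∇E=0 decouples.
∂E/∂a = -8(a - 3)(a - 2)(a - 1) = 0 at a ∈ {1, 2, 3}; ∂E/∂b = -12(b - 2)(b + 3)(b + 4) = 0 at b ∈ {-4, -3, 2}.
The Hessian is diagonal: diag(E_aa, E_bb). Second derivatives: E_aa(1)=-16, E_aa(2)=8, E_aa(3)=-16; E_bb(-4)=-72, E_bb(-3)=60, E_bb(2)=-360.
Saddle points occur where the two diagonal entries have opposite signs: (1, -3), (2, -4), (2, 2), (3, -3). Count: 4.

4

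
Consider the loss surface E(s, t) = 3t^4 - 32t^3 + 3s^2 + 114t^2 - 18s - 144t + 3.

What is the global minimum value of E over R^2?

-83

E(s,t) separates as P(s) + Q(t) + 3, so its minimum is min P + min Q + 3.
P'(s) = 6s - 18 vanishes at s ∈ {3}; Q'(t) = 12(t - 4)(t - 3)(t - 1) vanishes at t ∈ {1, 3, 4}.
Local minima of P (where P''>0): P(3)=-27. Local minima of Q: Q(1)=-59, Q(4)=-32.
So the global minimum of E is P(3) + Q(1) + 3 = -27 − 59 + 3 = -83, attained at (3, 1).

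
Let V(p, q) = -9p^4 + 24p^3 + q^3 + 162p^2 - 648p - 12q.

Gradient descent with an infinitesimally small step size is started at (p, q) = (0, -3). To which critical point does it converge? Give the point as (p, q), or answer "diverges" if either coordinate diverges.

diverges

V is separable, so gradient descent decouples: p follows -∂V/∂p, q follows -∂V/∂q.
∂V/∂p = -36(p - 3)(p - 2)(p + 3); at p=0 this is -648, so p increases.
∂V/∂q = 3(q - 2)(q + 2); at q=-3 this is 15, so q decreases.
The q-coordinate has no critical point in that direction and runs off to infinity.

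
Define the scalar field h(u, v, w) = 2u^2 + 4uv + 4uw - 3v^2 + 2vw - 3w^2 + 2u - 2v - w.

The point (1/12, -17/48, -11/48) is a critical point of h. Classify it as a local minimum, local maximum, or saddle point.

The Hessian is constant: H = [[4, 4, 4], [4, -6, 2], [4, 2, -6]].
Leading principal minors: Δ₁ = 4, Δ₂ = -40, Δ₃ = 384.
The minors fit neither the all-positive nor the alternating-sign pattern, so H is indefinite: a saddle point.

saddle point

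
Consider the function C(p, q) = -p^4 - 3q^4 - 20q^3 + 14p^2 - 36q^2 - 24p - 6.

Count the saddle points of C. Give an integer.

4

C separates as a function of p plus a function of q, so ∇C=0 decouples.
∂C/∂p = -4(p - 2)(p - 1)(p + 3) = 0 at p ∈ {-3, 1, 2}; ∂C/∂q = -12q(q + 2)(q + 3) = 0 at q ∈ {-3, -2, 0}.
The Hessian is diagonal: diag(C_pp, C_qq). Second derivatives: C_pp(-3)=-80, C_pp(1)=16, C_pp(2)=-20; C_qq(-3)=-36, C_qq(-2)=24, C_qq(0)=-72.
Saddle points occur where the two diagonal entries have opposite signs: (-3, -2), (1, -3), (1, 0), (2, -2). Count: 4.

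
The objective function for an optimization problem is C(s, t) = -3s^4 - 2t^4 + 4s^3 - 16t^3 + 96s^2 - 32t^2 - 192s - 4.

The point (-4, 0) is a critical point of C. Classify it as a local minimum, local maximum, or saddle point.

The mixed partial ∂²C/∂s∂t is 0, so the Hessian at any point is diag(C_ss, C_tt) = diag(12(-3s^2 + 2s + 16), -8(3t^2 + 12t + 8)).
At (-4, 0): H = diag(-480, -64).
Both eigenvalues are negative, so H is negative definite: a local maximum.

local maximum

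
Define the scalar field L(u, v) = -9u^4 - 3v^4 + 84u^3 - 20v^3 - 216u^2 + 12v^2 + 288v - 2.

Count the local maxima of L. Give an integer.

4

L separates as a function of u plus a function of v, so ∇L=0 decouples.
∂L/∂u = -36u(u - 4)(u - 3) = 0 at u ∈ {0, 3, 4}; ∂L/∂v = -12(v - 2)(v + 3)(v + 4) = 0 at v ∈ {-4, -3, 2}.
The Hessian is diagonal: diag(L_uu, L_vv). Second derivatives: L_uu(0)=-432, L_uu(3)=108, L_uu(4)=-144; L_vv(-4)=-72, L_vv(-3)=60, L_vv(2)=-360.
Local maxima occur where both diagonal entries negative: (0, -4), (0, 2), (4, -4), (4, 2). Count: 4.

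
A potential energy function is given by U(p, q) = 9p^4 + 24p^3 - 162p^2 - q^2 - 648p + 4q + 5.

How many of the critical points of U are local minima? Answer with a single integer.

0

U separates as a function of p plus a function of q, so ∇U=0 decouples.
∂U/∂p = 36(p - 3)(p + 2)(p + 3) = 0 at p ∈ {-3, -2, 3}; ∂U/∂q = -2(q - 2) = 0 at q ∈ {2}.
The Hessian is diagonal: diag(U_pp, U_qq). Second derivatives: U_pp(-3)=216, U_pp(-2)=-180, U_pp(3)=1080; U_qq(2)=-2.
Local minima occur where both diagonal entries positive: none. Count: 0.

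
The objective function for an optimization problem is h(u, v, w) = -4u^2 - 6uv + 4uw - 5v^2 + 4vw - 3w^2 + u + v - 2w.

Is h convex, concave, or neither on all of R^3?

concave

h is quadratic, so its Hessian is the constant matrix H = [[-8, -6, 4], [-6, -10, 4], [4, 4, -6]].
Leading principal minors: -8, 44, -168.
Signs alternate −, +, − ⇒ H ≺ 0 ⇒ concave.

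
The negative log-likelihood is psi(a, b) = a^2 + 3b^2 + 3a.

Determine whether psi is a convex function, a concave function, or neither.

convex

psi is quadratic, so its Hessian is the constant matrix H = [[2, 0], [0, 6]].
det(H) = 12, tr(H) = 8.
det(H) > 0 and tr(H) > 0, so H is positive definite everywhere: convex.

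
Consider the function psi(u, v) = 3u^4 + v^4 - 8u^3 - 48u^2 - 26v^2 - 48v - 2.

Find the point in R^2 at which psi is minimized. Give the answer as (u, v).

psi(u,v) separates as P(u) + Q(v) − 2, so its minimum is min P + min Q − 2.
P'(u) = 12u(u - 4)(u + 2) vanishes at u ∈ {-2, 0, 4}; Q'(v) = 4(v - 4)(v + 1)(v + 3) vanishes at v ∈ {-3, -1, 4}.
Local minima of P (where P''>0): P(-2)=-80, P(4)=-512. Local minima of Q: Q(-3)=-9, Q(4)=-352.
So the global minimum of psi is P(4) + Q(4) − 2 = -512 − 352 − 2 = -866, attained at (4, 4).

(4, 4)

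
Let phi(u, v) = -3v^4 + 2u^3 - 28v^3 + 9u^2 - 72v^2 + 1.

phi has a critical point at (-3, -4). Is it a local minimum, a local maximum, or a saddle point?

local maximum

The mixed partial ∂²phi/∂u∂v is 0, so the Hessian at any point is diag(phi_uu, phi_vv) = diag(6(2u + 3), -12(3v^2 + 14v + 12)).
At (-3, -4): H = diag(-18, -48).
Both eigenvalues are negative, so H is negative definite: a local maximum.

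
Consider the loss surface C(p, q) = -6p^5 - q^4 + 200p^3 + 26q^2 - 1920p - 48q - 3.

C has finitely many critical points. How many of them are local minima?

2

C separates as a function of p plus a function of q, so ∇C=0 decouples.
∂C/∂p = -30(p - 4)(p - 2)(p + 2)(p + 4) = 0 at p ∈ {-4, -2, 2, 4}; ∂C/∂q = -4(q - 3)(q - 1)(q + 4) = 0 at q ∈ {-4, 1, 3}.
The Hessian is diagonal: diag(C_pp, C_qq). Second derivatives: C_pp(-4)=2880, C_pp(-2)=-1440, C_pp(2)=1440, C_pp(4)=-2880; C_qq(-4)=-140, C_qq(1)=40, C_qq(3)=-56.
Local minima occur where both diagonal entries positive: (-4, 1), (2, 1). Count: 2.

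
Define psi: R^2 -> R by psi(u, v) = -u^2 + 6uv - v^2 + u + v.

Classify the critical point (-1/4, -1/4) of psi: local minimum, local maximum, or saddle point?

The Hessian of psi is constant: H = [[-2, 6], [6, -2]].
det(H) = (-2)·(-2) − 6² = -32.
Since det(H) < 0, H is indefinite and the critical point is a saddle point.

saddle point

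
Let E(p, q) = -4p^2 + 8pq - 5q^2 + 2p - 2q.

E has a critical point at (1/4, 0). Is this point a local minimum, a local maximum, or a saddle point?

local maximum

The Hessian of E is constant: H = [[-8, 8], [8, -10]].
det(H) = (-8)·(-10) − 8² = 16.
det(H) > 0 and tr(H) = -18 < 0, so H is negative definite and the point is a local maximum.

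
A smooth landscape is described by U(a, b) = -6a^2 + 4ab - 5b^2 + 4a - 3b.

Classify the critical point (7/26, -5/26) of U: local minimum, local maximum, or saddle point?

local maximum

The Hessian of U is constant: H = [[-12, 4], [4, -10]].
det(H) = (-12)·(-10) − 4² = 104.
det(H) > 0 and tr(H) = -22 < 0, so H is negative definite and the point is a local maximum.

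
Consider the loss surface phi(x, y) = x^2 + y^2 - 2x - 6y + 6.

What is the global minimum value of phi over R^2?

-4

phi(x,y) separates as P(x) + Q(y) + 6, so its minimum is min P + min Q + 6.
P'(x) = 2x - 2 vanishes at x ∈ {1}; Q'(y) = 2y - 6 vanishes at y ∈ {3}.
Local minima of P (where P''>0): P(1)=-1. Local minima of Q: Q(3)=-9.
So the global minimum of phi is P(1) + Q(3) + 6 = -1 − 9 + 6 = -4, attained at (1, 3).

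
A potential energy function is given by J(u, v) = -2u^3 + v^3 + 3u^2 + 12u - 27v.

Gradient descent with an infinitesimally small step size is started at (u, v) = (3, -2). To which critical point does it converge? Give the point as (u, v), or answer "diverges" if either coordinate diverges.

diverges

J is separable, so gradient descent decouples: u follows -∂J/∂u, v follows -∂J/∂v.
∂J/∂u = -6(u - 2)(u + 1); at u=3 this is -24, so u increases.
∂J/∂v = 3(v - 3)(v + 3); at v=-2 this is -15, so v increases.
The u-coordinate has no critical point in that direction and runs off to infinity.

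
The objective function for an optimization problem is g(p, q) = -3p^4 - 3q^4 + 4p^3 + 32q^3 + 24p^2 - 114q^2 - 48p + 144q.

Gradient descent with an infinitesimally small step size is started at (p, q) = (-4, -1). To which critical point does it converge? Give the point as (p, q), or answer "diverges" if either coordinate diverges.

g is separable, so gradient descent decouples: p follows -∂g/∂p, q follows -∂g/∂q.
∂g/∂p = -12(p - 2)(p - 1)(p + 2); at p=-4 this is 720, so p decreases.
∂g/∂q = -12(q - 4)(q - 3)(q - 1); at q=-1 this is 480, so q decreases.
The p-coordinate has no critical point in that direction and runs off to infinity.

diverges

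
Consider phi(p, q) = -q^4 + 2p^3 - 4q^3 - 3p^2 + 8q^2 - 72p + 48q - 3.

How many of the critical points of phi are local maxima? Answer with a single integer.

2

phi separates as a function of p plus a function of q, so ∇phi=0 decouples.
∂phi/∂p = 6(p - 4)(p + 3) = 0 at p ∈ {-3, 4}; ∂phi/∂q = -4(q - 2)(q + 2)(q + 3) = 0 at q ∈ {-3, -2, 2}.
The Hessian is diagonal: diag(phi_pp, phi_qq). Second derivatives: phi_pp(-3)=-42, phi_pp(4)=42; phi_qq(-3)=-20, phi_qq(-2)=16, phi_qq(2)=-80.
Local maxima occur where both diagonal entries negative: (-3, -3), (-3, 2). Count: 2.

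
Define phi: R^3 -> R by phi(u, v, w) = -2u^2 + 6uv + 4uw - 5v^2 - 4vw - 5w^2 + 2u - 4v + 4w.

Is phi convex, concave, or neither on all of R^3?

phi is quadratic, so its Hessian is the constant matrix H = [[-4, 6, 4], [6, -10, -4], [4, -4, -10]].
Leading principal minors: -4, 4, -8.
Signs alternate −, +, − ⇒ H ≺ 0 ⇒ concave.

concave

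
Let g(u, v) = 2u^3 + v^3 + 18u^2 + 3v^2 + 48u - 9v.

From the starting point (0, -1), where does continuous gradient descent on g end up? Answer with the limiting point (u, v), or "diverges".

g is separable, so gradient descent decouples: u follows -∂g/∂u, v follows -∂g/∂v.
∂g/∂u = 6(u + 2)(u + 4); at u=0 this is 48, so u decreases.
∂g/∂v = 3(v - 1)(v + 3); at v=-1 this is -12, so v increases.
u converges to its nearest critical value -2 (a local min of the u-part); v converges to 1. The iterate converges to (-2, 1).

(-2, 1)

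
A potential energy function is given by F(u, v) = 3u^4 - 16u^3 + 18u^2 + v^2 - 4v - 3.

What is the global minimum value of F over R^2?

F(u,v) separates as P(u) + Q(v) − 3, so its minimum is min P + min Q − 3.
P'(u) = 12u(u - 3)(u - 1) vanishes at u ∈ {0, 1, 3}; Q'(v) = 2v - 4 vanishes at v ∈ {2}.
Local minima of P (where P''>0): P(0)=0, P(3)=-27. Local minima of Q: Q(2)=-4.
So the global minimum of F is P(3) + Q(2) − 3 = -27 − 4 − 3 = -34, attained at (3, 2).

-34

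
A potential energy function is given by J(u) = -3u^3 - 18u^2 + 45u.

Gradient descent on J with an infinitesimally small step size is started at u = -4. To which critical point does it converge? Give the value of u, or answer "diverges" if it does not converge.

J'(u) = -9(u - 1)(u + 5), so J'(-4) = 45.
Gradient descent moves in the -J' direction, i.e. u is decreasing.
The nearest critical point in that direction is u = -5, where J'' = 54 > 0 (a local minimum). The iterate converges there.

-5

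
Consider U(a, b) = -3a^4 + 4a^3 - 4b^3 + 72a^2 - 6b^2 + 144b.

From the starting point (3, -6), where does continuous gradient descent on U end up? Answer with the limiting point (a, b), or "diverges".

U is separable, so gradient descent decouples: a follows -∂U/∂a, b follows -∂U/∂b.
∂U/∂a = -12a(a - 4)(a + 3); at a=3 this is 216, so a decreases.
∂U/∂b = -12(b - 3)(b + 4); at b=-6 this is -216, so b increases.
a converges to its nearest critical value 0 (a local min of the a-part); b converges to -4. The iterate converges to (0, -4).

(0, -4)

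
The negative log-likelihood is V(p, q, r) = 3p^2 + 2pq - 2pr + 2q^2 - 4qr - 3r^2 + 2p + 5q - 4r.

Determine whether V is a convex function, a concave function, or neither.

neither

V is quadratic, so its Hessian is the constant matrix H = [[6, 2, -2], [2, 4, -4], [-2, -4, -6]].
Leading principal minors: 6, 20, -200.
Neither pattern holds ⇒ H is indefinite ⇒ neither convex nor concave.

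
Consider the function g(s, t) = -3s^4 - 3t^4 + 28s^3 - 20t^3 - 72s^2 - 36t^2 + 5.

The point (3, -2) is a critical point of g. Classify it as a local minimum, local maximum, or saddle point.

The mixed partial ∂²g/∂s∂t is 0, so the Hessian at any point is diag(g_ss, g_tt) = diag(12(-3s^2 + 14s - 12), -12(3t^2 + 10t + 6)).
At (3, -2): H = diag(36, 24).
Both eigenvalues are positive, so H is positive definite: a local minimum.

local minimum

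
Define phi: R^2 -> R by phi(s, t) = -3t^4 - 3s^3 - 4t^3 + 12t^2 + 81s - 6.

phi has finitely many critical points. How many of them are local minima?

phi separates as a function of s plus a function of t, so ∇phi=0 decouples.
∂phi/∂s = -9(s - 3)(s + 3) = 0 at s ∈ {-3, 3}; ∂phi/∂t = -12t(t - 1)(t + 2) = 0 at t ∈ {-2, 0, 1}.
The Hessian is diagonal: diag(phi_ss, phi_tt). Second derivatives: phi_ss(-3)=54, phi_ss(3)=-54; phi_tt(-2)=-72, phi_tt(0)=24, phi_tt(1)=-36.
Local minima occur where both diagonal entries positive: (-3, 0). Count: 1.

1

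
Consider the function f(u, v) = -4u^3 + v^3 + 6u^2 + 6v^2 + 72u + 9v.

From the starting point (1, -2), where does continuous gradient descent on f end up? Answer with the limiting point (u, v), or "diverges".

(-2, -1)

f is separable, so gradient descent decouples: u follows -∂f/∂u, v follows -∂f/∂v.
∂f/∂u = -12(u - 3)(u + 2); at u=1 this is 72, so u decreases.
∂f/∂v = 3(v + 1)(v + 3); at v=-2 this is -3, so v increases.
u converges to its nearest critical value -2 (a local min of the u-part); v converges to -1. The iterate converges to (-2, -1).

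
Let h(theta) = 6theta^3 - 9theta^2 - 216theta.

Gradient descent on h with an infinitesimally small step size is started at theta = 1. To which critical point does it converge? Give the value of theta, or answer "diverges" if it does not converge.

4

h'(theta) = 18(theta - 4)(theta + 3), so h'(1) = -216.
Gradient descent moves in the -h' direction, i.e. theta is increasing.
The nearest critical point in that direction is theta = 4, where h'' = 126 > 0 (a local minimum). The iterate converges there.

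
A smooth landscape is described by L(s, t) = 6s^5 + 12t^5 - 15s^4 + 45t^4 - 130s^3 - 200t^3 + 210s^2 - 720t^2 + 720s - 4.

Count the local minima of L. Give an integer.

L separates as a function of s plus a function of t, so ∇L=0 decouples.
∂L/∂s = 30(s - 4)(s - 2)(s + 1)(s + 3) = 0 at s ∈ {-3, -1, 2, 4}; ∂L/∂t = 60t(t - 3)(t + 2)(t + 4) = 0 at t ∈ {-4, -2, 0, 3}.
The Hessian is diagonal: diag(L_ss, L_tt). Second derivatives: L_ss(-3)=-2100, L_ss(-1)=900, L_ss(2)=-900, L_ss(4)=2100; L_tt(-4)=-3360, L_tt(-2)=1200, L_tt(0)=-1440, L_tt(3)=6300.
Local minima occur where both diagonal entries positive: (-1, -2), (-1, 3), (4, -2), (4, 3). Count: 4.

4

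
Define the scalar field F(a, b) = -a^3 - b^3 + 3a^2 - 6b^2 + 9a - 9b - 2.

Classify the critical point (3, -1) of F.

local maximum

The mixed partial ∂²F/∂a∂b is 0, so the Hessian at any point is diag(F_aa, F_bb) = diag(6(-a + 1), -6(b + 2)).
At (3, -1): H = diag(-12, -6).
Both eigenvalues are negative, so H is negative definite: a local maximum.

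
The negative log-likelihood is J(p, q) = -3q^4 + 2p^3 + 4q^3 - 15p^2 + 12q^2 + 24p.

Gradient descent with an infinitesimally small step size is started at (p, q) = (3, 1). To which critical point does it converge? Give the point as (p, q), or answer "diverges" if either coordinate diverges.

J is separable, so gradient descent decouples: p follows -∂J/∂p, q follows -∂J/∂q.
∂J/∂p = 6(p - 4)(p - 1); at p=3 this is -12, so p increases.
∂J/∂q = -12q(q - 2)(q + 1); at q=1 this is 24, so q decreases.
p converges to its nearest critical value 4 (a local min of the p-part); q converges to 0. The iterate converges to (4, 0).

(4, 0)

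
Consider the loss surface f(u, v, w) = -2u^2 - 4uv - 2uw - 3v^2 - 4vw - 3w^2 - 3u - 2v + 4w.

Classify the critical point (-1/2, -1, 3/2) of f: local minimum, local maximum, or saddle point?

local maximum

The Hessian is constant: H = [[-4, -4, -2], [-4, -6, -4], [-2, -4, -6]].
Leading principal minors: Δ₁ = -4, Δ₂ = 8, Δ₃ = -24.
The minors alternate sign starting negative (−, +, −), so H is negative definite: a local maximum.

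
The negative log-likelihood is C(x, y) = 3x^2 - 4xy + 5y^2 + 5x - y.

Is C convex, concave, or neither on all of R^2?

convex

C is quadratic, so its Hessian is the constant matrix H = [[6, -4], [-4, 10]].
det(H) = 44, tr(H) = 16.
det(H) > 0 and tr(H) > 0, so H is positive definite everywhere: convex.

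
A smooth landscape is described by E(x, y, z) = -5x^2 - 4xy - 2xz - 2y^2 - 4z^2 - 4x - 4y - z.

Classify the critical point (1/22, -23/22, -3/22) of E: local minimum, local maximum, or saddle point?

The Hessian is constant: H = [[-10, -4, -2], [-4, -4, 0], [-2, 0, -8]].
Leading principal minors: Δ₁ = -10, Δ₂ = 24, Δ₃ = -176.
The minors alternate sign starting negative (−, +, −), so H is negative definite: a local maximum.

local maximum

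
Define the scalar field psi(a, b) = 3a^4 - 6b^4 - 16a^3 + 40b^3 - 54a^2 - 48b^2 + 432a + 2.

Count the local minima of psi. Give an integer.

2

psi separates as a function of a plus a function of b, so ∇psi=0 decouples.
∂psi/∂a = 12(a - 4)(a - 3)(a + 3) = 0 at a ∈ {-3, 3, 4}; ∂psi/∂b = -24b(b - 4)(b - 1) = 0 at b ∈ {0, 1, 4}.
The Hessian is diagonal: diag(psi_aa, psi_bb). Second derivatives: psi_aa(-3)=504, psi_aa(3)=-72, psi_aa(4)=84; psi_bb(0)=-96, psi_bb(1)=72, psi_bb(4)=-288.
Local minima occur where both diagonal entries positive: (-3, 1), (4, 1). Count: 2.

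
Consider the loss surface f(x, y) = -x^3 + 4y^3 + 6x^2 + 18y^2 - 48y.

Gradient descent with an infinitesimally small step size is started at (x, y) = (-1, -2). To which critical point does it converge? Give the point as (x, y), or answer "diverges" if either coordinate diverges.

f is separable, so gradient descent decouples: x follows -∂f/∂x, y follows -∂f/∂y.
∂f/∂x = -3x(x - 4); at x=-1 this is -15, so x increases.
∂f/∂y = 12(y - 1)(y + 4); at y=-2 this is -72, so y increases.
x converges to its nearest critical value 0 (a local min of the x-part); y converges to 1. The iterate converges to (0, 1).

(0, 1)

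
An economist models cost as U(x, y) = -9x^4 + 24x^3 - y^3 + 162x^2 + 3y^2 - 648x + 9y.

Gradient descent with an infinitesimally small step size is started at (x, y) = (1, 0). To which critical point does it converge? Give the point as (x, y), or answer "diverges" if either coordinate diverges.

U is separable, so gradient descent decouples: x follows -∂U/∂x, y follows -∂U/∂y.
∂U/∂x = -36(x - 3)(x - 2)(x + 3); at x=1 this is -288, so x increases.
∂U/∂y = -3(y - 3)(y + 1); at y=0 this is 9, so y decreases.
x converges to its nearest critical value 2 (a local min of the x-part); y converges to -1. The iterate converges to (2, -1).

(2, -1)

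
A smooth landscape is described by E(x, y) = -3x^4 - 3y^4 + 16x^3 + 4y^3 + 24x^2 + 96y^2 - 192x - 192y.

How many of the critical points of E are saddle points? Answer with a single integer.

E separates as a function of x plus a function of y, so ∇E=0 decouples.
∂E/∂x = -12(x - 4)(x - 2)(x + 2) = 0 at x ∈ {-2, 2, 4}; ∂E/∂y = -12(y - 4)(y - 1)(y + 4) = 0 at y ∈ {-4, 1, 4}.
The Hessian is diagonal: diag(E_xx, E_yy). Second derivatives: E_xx(-2)=-288, E_xx(2)=96, E_xx(4)=-144; E_yy(-4)=-480, E_yy(1)=180, E_yy(4)=-288.
Saddle points occur where the two diagonal entries have opposite signs: (-2, 1), (2, -4), (2, 4), (4, 1). Count: 4.

4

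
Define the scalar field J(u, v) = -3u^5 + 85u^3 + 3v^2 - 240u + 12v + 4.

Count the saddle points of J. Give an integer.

J separates as a function of u plus a function of v, so ∇J=0 decouples.
∂J/∂u = -15(u - 4)(u - 1)(u + 1)(u + 4) = 0 at u ∈ {-4, -1, 1, 4}; ∂J/∂v = 6(v + 2) = 0 at v ∈ {-2}.
The Hessian is diagonal: diag(J_uu, J_vv). Second derivatives: J_uu(-4)=1800, J_uu(-1)=-450, J_uu(1)=450, J_uu(4)=-1800; J_vv(-2)=6.
Saddle points occur where the two diagonal entries have opposite signs: (-1, -2), (4, -2). Count: 2.

2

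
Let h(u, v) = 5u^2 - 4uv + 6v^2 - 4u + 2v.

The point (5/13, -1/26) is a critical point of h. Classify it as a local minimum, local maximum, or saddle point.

local minimum

The Hessian of h is constant: H = [[10, -4], [-4, 12]].
det(H) = 10·12 − (-4)² = 104.
det(H) > 0 and tr(H) = 22 > 0, so H is positive definite and the point is a local minimum.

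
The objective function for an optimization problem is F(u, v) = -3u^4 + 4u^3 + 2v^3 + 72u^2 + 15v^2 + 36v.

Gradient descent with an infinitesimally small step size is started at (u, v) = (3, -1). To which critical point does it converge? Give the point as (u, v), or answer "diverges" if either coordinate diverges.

(0, -2)

F is separable, so gradient descent decouples: u follows -∂F/∂u, v follows -∂F/∂v.
∂F/∂u = -12u(u - 4)(u + 3); at u=3 this is 216, so u decreases.
∂F/∂v = 6(v + 2)(v + 3); at v=-1 this is 12, so v decreases.
u converges to its nearest critical value 0 (a local min of the u-part); v converges to -2. The iterate converges to (0, -2).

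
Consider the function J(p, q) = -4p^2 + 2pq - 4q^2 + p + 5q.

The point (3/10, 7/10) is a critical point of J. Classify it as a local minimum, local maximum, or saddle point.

local maximum

The Hessian of J is constant: H = [[-8, 2], [2, -8]].
det(H) = (-8)·(-8) − 2² = 60.
det(H) > 0 and tr(H) = -16 < 0, so H is negative definite and the point is a local maximum.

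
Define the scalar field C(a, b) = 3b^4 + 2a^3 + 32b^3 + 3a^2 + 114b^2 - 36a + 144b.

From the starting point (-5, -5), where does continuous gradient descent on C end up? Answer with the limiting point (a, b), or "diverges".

C is separable, so gradient descent decouples: a follows -∂C/∂a, b follows -∂C/∂b.
∂C/∂a = 6(a - 2)(a + 3); at a=-5 this is 84, so a decreases.
∂C/∂b = 12(b + 1)(b + 3)(b + 4); at b=-5 this is -96, so b increases.
The a-coordinate has no critical point in that direction and runs off to infinity.

diverges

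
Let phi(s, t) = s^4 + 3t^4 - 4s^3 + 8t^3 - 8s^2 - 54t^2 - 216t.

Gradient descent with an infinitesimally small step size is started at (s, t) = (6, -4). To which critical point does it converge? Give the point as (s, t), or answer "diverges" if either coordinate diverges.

phi is separable, so gradient descent decouples: s follows -∂phi/∂s, t follows -∂phi/∂t.
∂phi/∂s = 4s(s - 4)(s + 1); at s=6 this is 336, so s decreases.
∂phi/∂t = 12(t - 3)(t + 2)(t + 3); at t=-4 this is -168, so t increases.
s converges to its nearest critical value 4 (a local min of the s-part); t converges to -3. The iterate converges to (4, -3).

(4, -3)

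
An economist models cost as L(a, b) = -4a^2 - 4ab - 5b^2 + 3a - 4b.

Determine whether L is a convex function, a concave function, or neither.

L is quadratic, so its Hessian is the constant matrix H = [[-8, -4], [-4, -10]].
det(H) = 64, tr(H) = -18.
det(H) > 0 and tr(H) < 0, so H is negative definite everywhere: concave.

concave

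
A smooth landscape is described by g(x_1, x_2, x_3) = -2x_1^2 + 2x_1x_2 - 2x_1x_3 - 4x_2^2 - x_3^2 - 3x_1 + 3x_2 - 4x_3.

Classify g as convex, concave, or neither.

g is quadratic, so its Hessian is the constant matrix H = [[-4, 2, -2], [2, -8, 0], [-2, 0, -2]].
Leading principal minors: -4, 28, -24.
Signs alternate −, +, − ⇒ H ≺ 0 ⇒ concave.

concave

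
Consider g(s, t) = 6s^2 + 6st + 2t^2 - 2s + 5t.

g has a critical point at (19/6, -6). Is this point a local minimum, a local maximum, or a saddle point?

The Hessian of g is constant: H = [[12, 6], [6, 4]].
det(H) = 12·4 − 6² = 12.
det(H) > 0 and tr(H) = 16 > 0, so H is positive definite and the point is a local minimum.

local minimum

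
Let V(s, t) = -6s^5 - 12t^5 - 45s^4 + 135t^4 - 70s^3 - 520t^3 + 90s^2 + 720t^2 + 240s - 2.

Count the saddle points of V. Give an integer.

8

V separates as a function of s plus a function of t, so ∇V=0 decouples.
∂V/∂s = -30(s - 1)(s + 1)(s + 2)(s + 4) = 0 at s ∈ {-4, -2, -1, 1}; ∂V/∂t = -60t(t - 4)(t - 3)(t - 2) = 0 at t ∈ {0, 2, 3, 4}.
The Hessian is diagonal: diag(V_ss, V_tt). Second derivatives: V_ss(-4)=900, V_ss(-2)=-180, V_ss(-1)=180, V_ss(1)=-900; V_tt(0)=1440, V_tt(2)=-240, V_tt(3)=180, V_tt(4)=-480.
Saddle points occur where the two diagonal entries have opposite signs: (-4, 2), (-4, 4), (-2, 0), (-2, 3), (-1, 2), (-1, 4), (1, 0), (1, 3). Count: 8.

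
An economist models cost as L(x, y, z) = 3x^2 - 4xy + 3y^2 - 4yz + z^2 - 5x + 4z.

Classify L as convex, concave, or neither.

neither

L is quadratic, so its Hessian is the constant matrix H = [[6, -4, 0], [-4, 6, -4], [0, -4, 2]].
Leading principal minors: 6, 20, -56.
Neither pattern holds ⇒ H is indefinite ⇒ neither convex nor concave.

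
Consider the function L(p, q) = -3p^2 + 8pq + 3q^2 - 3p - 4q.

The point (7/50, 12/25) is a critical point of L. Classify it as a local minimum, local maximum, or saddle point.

The Hessian of L is constant: H = [[-6, 8], [8, 6]].
det(H) = (-6)·6 − 8² = -100.
Since det(H) < 0, H is indefinite and the critical point is a saddle point.

saddle point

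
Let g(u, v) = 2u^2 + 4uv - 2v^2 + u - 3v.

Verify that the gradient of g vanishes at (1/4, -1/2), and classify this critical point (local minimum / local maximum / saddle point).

∇g = (4u + 4v + 1, 4u - 4v - 3); substituting (1/4, -1/2) gives ∇g = (0, 0), so (1/4, -1/2) is indeed a critical point.
The Hessian of g is constant: H = [[4, 4], [4, -4]].
det(H) = 4·(-4) − 4² = -32.
Since det(H) < 0, H is indefinite and the critical point is a saddle point.

saddle point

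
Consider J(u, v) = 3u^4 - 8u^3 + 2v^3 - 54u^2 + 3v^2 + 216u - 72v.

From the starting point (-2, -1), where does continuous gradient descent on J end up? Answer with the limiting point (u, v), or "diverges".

J is separable, so gradient descent decouples: u follows -∂J/∂u, v follows -∂J/∂v.
∂J/∂u = 12(u - 3)(u - 2)(u + 3); at u=-2 this is 240, so u decreases.
∂J/∂v = 6(v - 3)(v + 4); at v=-1 this is -72, so v increases.
u converges to its nearest critical value -3 (a local min of the u-part); v converges to 3. The iterate converges to (-3, 3).

(-3, 3)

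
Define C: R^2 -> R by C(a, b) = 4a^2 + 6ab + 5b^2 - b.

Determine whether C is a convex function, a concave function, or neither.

convex

C is quadratic, so its Hessian is the constant matrix H = [[8, 6], [6, 10]].
det(H) = 44, tr(H) = 18.
det(H) > 0 and tr(H) > 0, so H is positive definite everywhere: convex.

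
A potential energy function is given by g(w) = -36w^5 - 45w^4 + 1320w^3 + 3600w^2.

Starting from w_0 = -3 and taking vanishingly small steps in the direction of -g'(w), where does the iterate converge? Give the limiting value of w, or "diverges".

g'(w) = -180w(w - 5)(w + 2)(w + 4), so g'(-3) = 4320.
Gradient descent moves in the -g' direction, i.e. w is decreasing.
The nearest critical point in that direction is w = -4, where g'' = 12960 > 0 (a local minimum). The iterate converges there.

-4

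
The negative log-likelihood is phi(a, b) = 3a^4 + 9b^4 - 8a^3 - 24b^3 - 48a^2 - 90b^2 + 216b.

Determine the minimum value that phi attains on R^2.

-968

phi(a,b) separates as P(a) + Q(b), so its minimum is min P + min Q.
P'(a) = 12a(a - 4)(a + 2) vanishes at a ∈ {-2, 0, 4}; Q'(b) = 36(b - 3)(b - 1)(b + 2) vanishes at b ∈ {-2, 1, 3}.
Local minima of P (where P''>0): P(-2)=-80, P(4)=-512. Local minima of Q: Q(-2)=-456, Q(3)=-81.
So the global minimum of phi is P(4) + Q(-2) = -512 − 456 = -968, attained at (4, -2).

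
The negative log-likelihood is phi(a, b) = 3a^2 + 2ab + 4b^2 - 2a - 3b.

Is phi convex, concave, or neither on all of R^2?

convex

phi is quadratic, so its Hessian is the constant matrix H = [[6, 2], [2, 8]].
det(H) = 44, tr(H) = 14.
det(H) > 0 and tr(H) > 0, so H is positive definite everywhere: convex.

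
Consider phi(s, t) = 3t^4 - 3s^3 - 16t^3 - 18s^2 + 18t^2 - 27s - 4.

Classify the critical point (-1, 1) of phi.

local maximum

The mixed partial ∂²phi/∂s∂t is 0, so the Hessian at any point is diag(phi_ss, phi_tt) = diag(-18(s + 2), 12(3t^2 - 8t + 3)).
At (-1, 1): H = diag(-18, -24).
Both eigenvalues are negative, so H is negative definite: a local maximum.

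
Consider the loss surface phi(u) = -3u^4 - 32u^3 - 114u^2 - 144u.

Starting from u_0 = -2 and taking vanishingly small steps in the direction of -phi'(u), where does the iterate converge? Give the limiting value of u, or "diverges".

phi'(u) = -12(u + 1)(u + 3)(u + 4), so phi'(-2) = 24.
Gradient descent moves in the -phi' direction, i.e. u is decreasing.
The nearest critical point in that direction is u = -3, where phi'' = 24 > 0 (a local minimum). The iterate converges there.

-3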